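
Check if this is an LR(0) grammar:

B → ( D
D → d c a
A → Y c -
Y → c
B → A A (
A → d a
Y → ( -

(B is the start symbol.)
A grammar is LR(0) if no state in the canonical LR(0) collection has:
  - both a shift item (dot before a terminal) and a complete item (shift-reduce conflict), or
  - two or more complete items (reduce-reduce conflict; the accept item [B' → B .] counts as a complete item here).

Augment with B' → B and build the canonical LR(0) collection (I0 = CLOSURE({[B' → . B]}), then GOTO on every symbol after a dot until no new states appear). It has 18 states:
  I0: { [A → . Y c -], [A → . d a], [B → . ( D], [B → . A A (], [B' → . B], [Y → . ( -], [Y → . c] }  — shift
  I1: { [B → ( . D], [D → . d c a], [Y → ( . -] }  — shift
  I2: { [A → . Y c -], [A → . d a], [B → A . A (], [Y → . ( -], [Y → . c] }  — shift
  I3: { [B' → B .] }  — accept
  I4: { [A → Y . c -] }  — shift
  I5: { [Y → c .] }  — reduce
  I6: { [A → d . a] }  — shift
  I7: { [A → d a .] }  — reduce
  I8: { [A → Y c . -] }  — shift
  I9: { [A → Y c - .] }  — reduce
  I10: { [Y → ( . -] }  — shift
  I11: { [B → A A . (] }  — shift
  I12: { [B → A A ( .] }  — reduce
  I13: { [Y → ( - .] }  — reduce
  I14: { [B → ( D .] }  — reduce
  I15: { [D → d . c a] }  — shift
  I16: { [D → d c . a] }  — shift
  I17: { [D → d c a .] }  — reduce

Every state is either a pure shift/goto state or contains exactly one complete item and nothing to shift — no conflicts. The grammar is LR(0).

Answer: Yes, the grammar is LR(0)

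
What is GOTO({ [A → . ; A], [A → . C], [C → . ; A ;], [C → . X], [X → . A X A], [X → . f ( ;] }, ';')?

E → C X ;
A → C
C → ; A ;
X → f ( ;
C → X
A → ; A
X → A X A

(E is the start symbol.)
{ [A → . ; A], [A → . C], [A → ; . A], [C → . ; A ;], [C → . X], [C → ; . A ;], [X → . A X A], [X → . f ( ;] }

GOTO(I, ';') = CLOSURE({ [A → αX.β] : [A → α.Xβ] ∈ I, X = ';' })

Items with dot before ';', with the dot advanced:
  [A → . ; A] → [A → ; . A]
  [C → . ; A ;] → [C → ; . A ;]
Closure of the advanced items:
  [A → ; . A] has the dot before A: add [A → . C], [A → . ; A]
  [A → . C] has the dot before C: add [C → . ; A ;], [C → . X]
  [C → . X] has the dot before X: add [X → . f ( ;], [X → . A X A]

GOTO = { [A → . ; A], [A → . C], [A → ; . A], [C → . ; A ;], [C → . X], [C → ; . A ;], [X → . A X A], [X → . f ( ;] }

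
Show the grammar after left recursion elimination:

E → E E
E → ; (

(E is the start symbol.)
E → ; ( E'
E' → E E'
E' → ε

E is directly left-recursive. The standard transformation for
  A → A α₁ | ... | A α_m | β₁ | ... | β_n
is
  A  → β₁ A' | ... | β_n A'
  A' → α₁ A' | ... | α_m A' | ε

E → ; ( becomes E → ; ( E'
E → E E becomes E' → E E'
Add E' → ε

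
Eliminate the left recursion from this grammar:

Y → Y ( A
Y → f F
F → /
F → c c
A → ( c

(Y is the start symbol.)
Y → f F Y'
Y' → ( A Y'
Y' → ε
F → /
F → c c
A → ( c

Y is directly left-recursive. The standard transformation for
  A → A α₁ | ... | A α_m | β₁ | ... | β_n
is
  A  → β₁ A' | ... | β_n A'
  A' → α₁ A' | ... | α_m A' | ε

Y → f F becomes Y → f F Y'
Y → Y ( A becomes Y' → ( A Y'
Add Y' → ε

Productions for other non-terminals are unchanged:
  F → /
  F → c c
  A → ( c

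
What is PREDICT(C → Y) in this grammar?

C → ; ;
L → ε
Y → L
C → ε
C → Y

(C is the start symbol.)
PREDICT(C → Y) = (FIRST(RHS) \ {ε}) ∪ (FOLLOW(C) if ε ∈ FIRST(RHS), i.e. RHS ⇒* ε)
FIRST(Y) = { ε }
FIRST(Y) = { ε }
ε ∈ FIRST(Y) (the right-hand side is nullable), so add FOLLOW(C) = { $ }
PREDICT(C → Y) = { $ }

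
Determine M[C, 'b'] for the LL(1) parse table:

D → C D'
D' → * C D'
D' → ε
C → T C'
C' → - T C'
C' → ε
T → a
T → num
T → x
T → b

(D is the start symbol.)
To find M[C, 'b'], we find productions for C where 'b' is in the predict set (PREDICT(N → α) = (FIRST(α) \ {ε}) ∪ (FOLLOW(N) if α ⇒* ε)).

Relevant sets:
  FIRST(T) = { 'a', 'b', 'num', 'x' }

C → T C': PREDICT = { 'a', 'b', 'num', 'x' }
  'b' is in predict set, so this production goes in M[C, 'b']

M[C, 'b'] = C → T C'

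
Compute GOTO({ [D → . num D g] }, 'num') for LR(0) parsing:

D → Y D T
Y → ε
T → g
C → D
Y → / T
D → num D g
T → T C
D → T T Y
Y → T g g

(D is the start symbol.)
{ [D → . T T Y], [D → . Y D T], [D → . num D g], [D → num . D g], [T → . T C], [T → . g], [Y → . / T], [Y → . T g g], [Y → .] }

GOTO(I, 'num') = CLOSURE({ [A → αX.β] : [A → α.Xβ] ∈ I, X = 'num' })

Items with dot before 'num', with the dot advanced:
  [D → . num D g] → [D → num . D g]
Closure of the advanced items:
  [D → num . D g] has the dot before D: add [D → . Y D T], [D → . num D g], [D → . T T Y]
  [D → . Y D T] has the dot before Y: add [Y → .], [Y → . / T], [Y → . T g g]
  [D → . T T Y] has the dot before T: add [T → . g], [T → . T C]

GOTO = { [D → . T T Y], [D → . Y D T], [D → . num D g], [D → num . D g], [T → . T C], [T → . g], [Y → . / T], [Y → . T g g], [Y → .] }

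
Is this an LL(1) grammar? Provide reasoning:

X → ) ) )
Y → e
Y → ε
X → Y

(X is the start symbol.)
Yes, the grammar is LL(1).

Relevant sets:
  FIRST(Y) = { 'e', ε }
  FOLLOW(X) = { $ }
  FOLLOW(Y) = { $ }

For X:
  PREDICT(X → ')' ')' ')') = { ')' }
  PREDICT(X → Y) = { $, 'e' }
For Y:
  PREDICT(Y → e) = { 'e' }
  PREDICT(Y → ε) = { $ }

All predict sets are disjoint. The grammar IS LL(1).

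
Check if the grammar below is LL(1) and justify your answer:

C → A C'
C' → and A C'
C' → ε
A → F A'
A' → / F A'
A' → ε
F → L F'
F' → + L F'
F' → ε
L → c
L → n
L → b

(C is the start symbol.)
Relevant sets:
  FOLLOW(C') = { $ }
  FOLLOW(A') = { $, 'and' }
  FOLLOW(F') = { $, '/', 'and' }

For C':
  PREDICT(C' → and A C') = { 'and' }
  PREDICT(C' → ε) = { $ }
For A':
  PREDICT(A' → '/' F A') = { '/' }
  PREDICT(A' → ε) = { $, 'and' }
For F':
  PREDICT(F' → '+' L F') = { '+' }
  PREDICT(F' → ε) = { $, '/', 'and' }
For L:
  PREDICT(L → c) = { 'c' }
  PREDICT(L → n) = { 'n' }
  PREDICT(L → b) = { 'b' }
C, A, F have a single production, so nothing to check there.

All predict sets are disjoint. The grammar IS LL(1).

Answer: Yes, the grammar is LL(1).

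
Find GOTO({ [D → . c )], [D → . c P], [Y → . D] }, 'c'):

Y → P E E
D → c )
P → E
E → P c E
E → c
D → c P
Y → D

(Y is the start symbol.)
GOTO(I, 'c') = CLOSURE({ [A → αX.β] : [A → α.Xβ] ∈ I, X = 'c' })

Items with dot before 'c', with the dot advanced:
  [D → . c )] → [D → c . )]
  [D → . c P] → [D → c . P]
Closure of the advanced items:
  [D → c . P] has the dot before P: add [P → . E]
  [P → . E] has the dot before E: add [E → . P c E], [E → . c]

GOTO = { [D → c . )], [D → c . P], [E → . P c E], [E → . c], [P → . E] }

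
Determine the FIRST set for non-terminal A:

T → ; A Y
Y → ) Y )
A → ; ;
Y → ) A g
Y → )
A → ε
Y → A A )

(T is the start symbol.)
{ ';', ε }

To compute FIRST(A), examine every production with A on the left-hand side, reading each right-hand side left to right until a non-nullable symbol is reached.

From A → ; ;:
  - ';' is a terminal: add ';' and stop
From A → ε:
  - ε-production, so ε ∈ FIRST(A)

Collecting: FIRST(A) = { ';', ε }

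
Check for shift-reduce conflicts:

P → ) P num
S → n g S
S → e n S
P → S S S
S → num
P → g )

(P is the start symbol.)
Augment with P' → P and build the canonical LR(0) collection (I0 = CLOSURE({[P' → . P]}), then GOTO on every symbol after a dot until no new states appear). It has 17 states:
  I0: { [P → . ) P num], [P → . S S S], [P → . g )], [P' → . P], [S → . e n S], [S → . n g S], [S → . num] }  — shift
  I1: { [P → ) . P num], [P → . ) P num], [P → . S S S], [P → . g )], [S → . e n S], [S → . n g S], [S → . num] }  — shift
  I2: { [P' → P .] }  — accept
  I3: { [P → S . S S], [S → . e n S], [S → . n g S], [S → . num] }  — shift
  I4: { [S → e . n S] }  — shift
  I5: { [P → g . )] }  — shift
  I6: { [S → n . g S] }  — shift
  I7: { [S → num .] }  — reduce
  I8: { [S → . e n S], [S → . n g S], [S → . num], [S → n g . S] }  — shift
  I9: { [S → n g S .] }  — reduce
  I10: { [P → g ) .] }  — reduce
  I11: { [S → . e n S], [S → . n g S], [S → . num], [S → e n . S] }  — shift
  I12: { [S → e n S .] }  — reduce
  I13: { [P → S S . S], [S → . e n S], [S → . n g S], [S → . num] }  — shift
  I14: { [P → S S S .] }  — reduce
  I15: { [P → ) P . num] }  — shift
  I16: { [P → ) P num .] }  — reduce

No state contains both a complete item and a shift item.

Answer: No shift-reduce conflicts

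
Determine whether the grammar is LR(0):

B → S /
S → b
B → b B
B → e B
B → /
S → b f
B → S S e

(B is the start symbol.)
A grammar is LR(0) if no state in the canonical LR(0) collection has:
  - both a shift item (dot before a terminal) and a complete item (shift-reduce conflict), or
  - two or more complete items (reduce-reduce conflict; the accept item [B' → B .] counts as a complete item here).

Augment with B' → B and build the canonical LR(0) collection (I0 = CLOSURE({[B' → . B]}), then GOTO on every symbol after a dot until no new states appear). It has 13 states:
  I0: { [B → . /], [B → . S /], [B → . S S e], [B → . b B], [B → . e B], [B' → . B], [S → . b f], [S → . b] }  — shift
  I1: { [B → / .] }  — reduce
  I2: { [B' → B .] }  — accept
  I3: { [B → S . /], [B → S . S e], [S → . b f], [S → . b] }  — shift
  I4: { [B → . /], [B → . S /], [B → . S S e], [B → . b B], [B → . e B], [B → b . B], [S → . b f], [S → . b], [S → b . f], [S → b .] }  — shift, reduce
  I5: { [B → . /], [B → . S /], [B → . S S e], [B → . b B], [B → . e B], [B → e . B], [S → . b f], [S → . b] }  — shift
  I6: { [B → e B .] }  — reduce
  I7: { [B → b B .] }  — reduce
  I8: { [S → b f .] }  — reduce
  I9: { [B → S / .] }  — reduce
  I10: { [B → S S . e] }  — shift
  I11: { [S → b . f], [S → b .] }  — shift, reduce
  I12: { [B → S S e .] }  — reduce

Conflict in state I4:
  Shift-reduce conflict between [S → b .] and [B → . /]
So the grammar is NOT LR(0).

Answer: No. Shift-reduce conflict between [S → b .] and [B → . /]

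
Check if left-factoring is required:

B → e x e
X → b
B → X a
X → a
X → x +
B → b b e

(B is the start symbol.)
No, left-factoring is not needed

Left-factoring is needed when two productions for the same non-terminal
share a common prefix on the right-hand side.

Productions for B:
  B → e x e
  B → X a
  B → b b e
Productions for X:
  X → b
  X → a
  X → x +

No common prefixes found.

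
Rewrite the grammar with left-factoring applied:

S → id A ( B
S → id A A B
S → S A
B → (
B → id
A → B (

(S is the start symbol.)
Left-factoring transforms A → αβ₁ | αβ₂ into A → αA' and A' → β₁ | β₂
(α is the longest common prefix among the alternatives). Repeat until
no nonterminal has two alternatives with a common prefix.

Round 1: S has alternatives sharing prefix 'id A'. Introduce S': S → id A S'
  Add: S' → ( B
  Add: S' → A B

No remaining common prefixes — done.

Resulting grammar:
S → id A S'
S' → ( B
S' → A B
S → S A
B → (
B → id
A → B (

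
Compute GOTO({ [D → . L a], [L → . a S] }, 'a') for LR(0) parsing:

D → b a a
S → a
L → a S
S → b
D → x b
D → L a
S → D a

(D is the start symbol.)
{ [D → . L a], [D → . b a a], [D → . x b], [L → . a S], [L → a . S], [S → . D a], [S → . a], [S → . b] }

GOTO(I, 'a') = CLOSURE({ [A → αX.β] : [A → α.Xβ] ∈ I, X = 'a' })

Items with dot before 'a', with the dot advanced:
  [L → . a S] → [L → a . S]
Closure of the advanced items:
  [L → a . S] has the dot before S: add [S → . a], [S → . b], [S → . D a]
  [S → . D a] has the dot before D: add [D → . b a a], [D → . x b], [D → . L a]
  [D → . L a] has the dot before L: add [L → . a S]

GOTO = { [D → . L a], [D → . b a a], [D → . x b], [L → . a S], [L → a . S], [S → . D a], [S → . a], [S → . b] }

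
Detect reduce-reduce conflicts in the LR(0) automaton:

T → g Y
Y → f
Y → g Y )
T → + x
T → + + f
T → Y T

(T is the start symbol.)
No reduce-reduce conflicts

Augment with T' → T and build the canonical LR(0) collection (I0 = CLOSURE({[T' → . T]}), then GOTO on every symbol after a dot until no new states appear). It has 14 states:
  I0: { [T → . + + f], [T → . + x], [T → . Y T], [T → . g Y], [T' → . T], [Y → . f], [Y → . g Y )] }  — shift
  I1: { [T → + . + f], [T → + . x] }  — shift
  I2: { [T' → T .] }  — accept
  I3: { [T → . + + f], [T → . + x], [T → . Y T], [T → . g Y], [T → Y . T], [Y → . f], [Y → . g Y )] }  — shift
  I4: { [Y → f .] }  — reduce
  I5: { [T → g . Y], [Y → . f], [Y → . g Y )], [Y → g . Y )] }  — shift
  I6: { [T → g Y .], [Y → g Y . )] }  — shift, reduce
  I7: { [Y → . f], [Y → . g Y )], [Y → g . Y )] }  — shift
  I8: { [Y → g Y . )] }  — shift
  I9: { [Y → g Y ) .] }  — reduce
  I10: { [T → Y T .] }  — reduce
  I11: { [T → + + . f] }  — shift
  I12: { [T → + x .] }  — reduce
  I13: { [T → + + f .] }  — reduce

No state contains more than one complete item.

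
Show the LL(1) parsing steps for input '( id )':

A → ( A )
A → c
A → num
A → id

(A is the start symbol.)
LL(1) parsing maintains a stack (initially the start symbol over $) and the input. At each step: if the stack top is a terminal, match it against the current input token; if it is a non-terminal N, replace it with the RHS of M[N, lookahead] (the unique production whose predict set contains the lookahead).

Stack is shown with the top on the left.

Stack    Input     Action
-------------------------
A $      ( id ) $  output A → ( A )
( A ) $  ( id ) $  match '('
A ) $    id ) $    output A → id
id ) $   id ) $    match 'id'
) $      ) $       match ')'
$        $         accept

The string is accepted.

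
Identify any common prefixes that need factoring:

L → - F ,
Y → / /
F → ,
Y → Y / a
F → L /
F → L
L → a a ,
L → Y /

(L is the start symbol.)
Left-factoring is needed when two productions for the same non-terminal
share a common prefix on the right-hand side.

Productions for L:
  L → - F ,
  L → a a ,
  L → Y /
Productions for Y:
  Y → / /
  Y → Y / a
Productions for F:
  F → ,
  F → L /
  F → L

Found common prefix 'L' in productions for F

Answer: Yes, F has productions with common prefix 'L'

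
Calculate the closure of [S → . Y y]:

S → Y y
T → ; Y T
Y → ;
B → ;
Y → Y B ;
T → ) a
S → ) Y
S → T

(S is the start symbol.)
{ [S → . Y y], [Y → . ;], [Y → . Y B ;] }

Start with: [S → . Y y]
  [S → . Y y] has the dot before Y: add [Y → . ;], [Y → . Y B ;]
No further items can be added.

CLOSURE = { [S → . Y y], [Y → . ;], [Y → . Y B ;] }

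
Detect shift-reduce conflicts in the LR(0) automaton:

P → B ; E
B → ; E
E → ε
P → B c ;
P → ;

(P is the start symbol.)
No shift-reduce conflicts

A shift-reduce conflict occurs when an LR(0) state has both:
  - a complete (reduce) item [A → α .] (dot at the end), and
  - a shift item [B → β . c γ] (dot before a terminal).

Augment with P' → P and build the canonical LR(0) collection (I0 = CLOSURE({[P' → . P]}), then GOTO on every symbol after a dot until no new states appear). It has 9 states:
  I0: { [B → . ; E], [P → . ;], [P → . B ; E], [P → . B c ;], [P' → . P] }  — shift
  I1: { [B → ; . E], [E → .], [P → ; .] }  — 2 reduces
  I2: { [P → B . ; E], [P → B . c ;] }  — shift
  I3: { [P' → P .] }  — accept
  I4: { [E → .], [P → B ; . E] }  — reduce
  I5: { [P → B c . ;] }  — shift
  I6: { [P → B c ; .] }  — reduce
  I7: { [P → B ; E .] }  — reduce
  I8: { [B → ; E .] }  — reduce

No state contains both a complete item and a shift item.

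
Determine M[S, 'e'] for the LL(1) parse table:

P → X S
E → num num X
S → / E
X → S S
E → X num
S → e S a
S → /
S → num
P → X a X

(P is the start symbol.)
To find M[S, 'e'], we find productions for S where 'e' is in the predict set (PREDICT(N → α) = (FIRST(α) \ {ε}) ∪ (FOLLOW(N) if α ⇒* ε)).

S → / E: PREDICT = { '/' }
S → e S a: PREDICT = { 'e' }
  'e' is in predict set, so this production goes in M[S, 'e']
S → /: PREDICT = { '/' }
S → num: PREDICT = { 'num' }

M[S, 'e'] = S → e S a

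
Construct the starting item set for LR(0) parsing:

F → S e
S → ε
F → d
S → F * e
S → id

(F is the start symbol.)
{ [F → . S e], [F → . d], [F' → . F], [S → . F * e], [S → . id], [S → .] }

First, augment the grammar with F' → F
I₀ = CLOSURE({ [F' → . F] }):
  [F' → . F] has the dot before F: add [F → . S e], [F → . d]
  [F → . S e] has the dot before S: add [S → .], [S → . F * e], [S → . id]
No further items can be added.

I₀ = { [F → . S e], [F → . d], [F' → . F], [S → . F * e], [S → . id], [S → .] }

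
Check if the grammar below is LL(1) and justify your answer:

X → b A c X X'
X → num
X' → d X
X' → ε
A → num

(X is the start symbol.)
No. Predict set conflict for X': { 'd' }

A grammar is LL(1) if for each non-terminal N with multiple productions, the predict sets of those productions are pairwise disjoint, where PREDICT(N → α) = (FIRST(α) \ {ε}) ∪ (FOLLOW(N) if α ⇒* ε).

Relevant sets:
  FOLLOW(X') = { $, 'd' }

For X:
  PREDICT(X → b A c X X') = { 'b' }
  PREDICT(X → num) = { 'num' }
For X':
  PREDICT(X' → d X) = { 'd' }
  PREDICT(X' → ε) = { $, 'd' }
A has a single production, so nothing to check there.

Conflict found: Predict set conflict for X': { 'd' }
The grammar is NOT LL(1).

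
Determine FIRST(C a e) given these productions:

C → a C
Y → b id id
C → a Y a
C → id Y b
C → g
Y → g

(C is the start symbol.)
{ 'a', 'g', 'id' }

FIRST sets of the non-terminals involved (from the grammar, by fixed-point iteration):
  FIRST(C) = { 'a', 'g', 'id' }

To compute FIRST(C a e), process the symbols left to right:
Symbol C is a non-terminal. Add FIRST(C) \ {ε} = { 'a', 'g', 'id' }
C is not nullable (ε ∉ FIRST(C)), so stop here.
FIRST(C a e) = { 'a', 'g', 'id' }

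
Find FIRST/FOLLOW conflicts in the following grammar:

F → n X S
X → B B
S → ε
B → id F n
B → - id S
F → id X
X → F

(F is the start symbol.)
A FIRST/FOLLOW conflict occurs when a non-terminal N has a nullable alternative N → β (β ⇒* ε) and another alternative N → α with FIRST(α) ∩ FOLLOW(N) ≠ ∅: on such a lookahead the parser cannot decide between expanding α and letting N vanish via β.

Nullable non-terminals: S.
S has a nullable alternative but only one production, so nothing to check.

B, F, X have no nullable alternative, so no FIRST/FOLLOW check is needed there.

No FIRST/FOLLOW conflicts found.

Answer: No FIRST/FOLLOW conflicts.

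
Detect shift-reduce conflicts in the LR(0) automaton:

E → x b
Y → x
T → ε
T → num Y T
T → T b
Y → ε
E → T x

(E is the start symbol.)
Yes — I0: [T → .] vs [E → . x b]; I3: [Y → .] vs [Y → . x]; I6: [T → .] vs [T → . num Y T]; I8: [T → num Y T .] vs [T → T . b]

Augment with E' → E and build the canonical LR(0) collection (I0 = CLOSURE({[E' → . E]}), then GOTO on every symbol after a dot until no new states appear). It has 11 states:
  I0: { [E → . T x], [E → . x b], [E' → . E], [T → . T b], [T → . num Y T], [T → .] }  — shift, reduce
  I1: { [E' → E .] }  — accept
  I2: { [E → T . x], [T → T . b] }  — shift
  I3: { [T → num . Y T], [Y → . x], [Y → .] }  — shift, reduce
  I4: { [E → x . b] }  — shift
  I5: { [E → x b .] }  — reduce
  I6: { [T → . T b], [T → . num Y T], [T → .], [T → num Y . T] }  — shift, reduce
  I7: { [Y → x .] }  — reduce
  I8: { [T → T . b], [T → num Y T .] }  — shift, reduce
  I9: { [T → T b .] }  — reduce
  I10: { [E → T x .] }  — reduce

I0 contains reduce item [T → .] and shift items [E → . x b], [T → . num Y T] — shift-reduce conflict.
I3 contains reduce item [Y → .] and shift item [Y → . x] — shift-reduce conflict.
I6 contains reduce item [T → .] and shift item [T → . num Y T] — shift-reduce conflict.
I8 contains reduce item [T → num Y T .] and shift item [T → T . b] — shift-reduce conflict.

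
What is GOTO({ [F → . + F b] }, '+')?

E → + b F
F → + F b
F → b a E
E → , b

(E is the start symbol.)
{ [F → + . F b], [F → . + F b], [F → . b a E] }

GOTO(I, '+') = CLOSURE({ [A → αX.β] : [A → α.Xβ] ∈ I, X = '+' })

Items with dot before '+', with the dot advanced:
  [F → . + F b] → [F → + . F b]
Closure of the advanced items:
  [F → + . F b] has the dot before F: add [F → . + F b], [F → . b a E]

GOTO = { [F → + . F b], [F → . + F b], [F → . b a E] }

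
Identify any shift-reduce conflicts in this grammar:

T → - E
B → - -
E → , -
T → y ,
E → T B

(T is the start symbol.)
No shift-reduce conflicts

A shift-reduce conflict occurs when an LR(0) state has both:
  - a complete (reduce) item [A → α .] (dot at the end), and
  - a shift item [B → β . c γ] (dot before a terminal).

Augment with T' → T and build the canonical LR(0) collection (I0 = CLOSURE({[T' → . T]}), then GOTO on every symbol after a dot until no new states appear). It has 12 states:
  I0: { [T → . - E], [T → . y ,], [T' → . T] }  — shift
  I1: { [E → . , -], [E → . T B], [T → - . E], [T → . - E], [T → . y ,] }  — shift
  I2: { [T' → T .] }  — accept
  I3: { [T → y . ,] }  — shift
  I4: { [T → y , .] }  — reduce
  I5: { [E → , . -] }  — shift
  I6: { [T → - E .] }  — reduce
  I7: { [B → . - -], [E → T . B] }  — shift
  I8: { [B → - . -] }  — shift
  I9: { [E → T B .] }  — reduce
  I10: { [B → - - .] }  — reduce
  I11: { [E → , - .] }  — reduce

No state contains both a complete item and a shift item.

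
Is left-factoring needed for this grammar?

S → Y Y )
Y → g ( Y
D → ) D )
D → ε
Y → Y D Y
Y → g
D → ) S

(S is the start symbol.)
Yes, Y has productions with common prefix 'g'; D has productions with common prefix ')'

Left-factoring is needed when two productions for the same non-terminal
share a common prefix on the right-hand side.

Productions for Y:
  Y → g ( Y
  Y → Y D Y
  Y → g
Productions for D:
  D → ) D )
  D → ε
  D → ) S

Found common prefix 'g' in productions for Y
Found common prefix ')' in productions for D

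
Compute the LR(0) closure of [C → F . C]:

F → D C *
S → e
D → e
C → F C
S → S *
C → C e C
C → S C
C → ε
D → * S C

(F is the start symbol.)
To compute CLOSURE, for each item [A → α.Bβ] where B is a non-terminal, add [B → .γ] for all productions B → γ; repeat for the newly added items until nothing changes.

Start with: [C → F . C]
  [C → F . C] has the dot before C: add [C → . F C], [C → . C e C], [C → . S C], [C → .]
  [C → . F C] has the dot before F: add [F → . D C *]
  [C → . S C] has the dot before S: add [S → . e], [S → . S *]
  [F → . D C *] has the dot before D: add [D → . e], [D → . * S C]
No further items can be added.

CLOSURE = { [C → . C e C], [C → . F C], [C → . S C], [C → .], [C → F . C], [D → . * S C], [D → . e], [F → . D C *], [S → . S *], [S → . e] }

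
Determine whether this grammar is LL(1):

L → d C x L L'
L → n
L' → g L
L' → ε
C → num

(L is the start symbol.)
A grammar is LL(1) if for each non-terminal N with multiple productions, the predict sets of those productions are pairwise disjoint, where PREDICT(N → α) = (FIRST(α) \ {ε}) ∪ (FOLLOW(N) if α ⇒* ε).

Relevant sets:
  FOLLOW(L') = { $, 'g' }

For L:
  PREDICT(L → d C x L L') = { 'd' }
  PREDICT(L → n) = { 'n' }
For L':
  PREDICT(L' → g L) = { 'g' }
  PREDICT(L' → ε) = { $, 'g' }
C has a single production, so nothing to check there.

Conflict found: Predict set conflict for L': { 'g' }
The grammar is NOT LL(1).

Answer: No. Predict set conflict for L': { 'g' }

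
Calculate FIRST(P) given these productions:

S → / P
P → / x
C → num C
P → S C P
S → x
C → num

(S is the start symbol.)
{ '/', 'x' }

To compute FIRST(P), examine every production with P on the left-hand side, reading each right-hand side left to right until a non-nullable symbol is reached.

FIRST sets of the other non-terminals involved (by the same procedure, iterated to a fixed point):
  FIRST(S) = { '/', 'x' }

From P → / x:
  - '/' is a terminal: add '/' and stop
From P → S C P:
  - S is a non-terminal: add FIRST(S) \ {ε} = { '/', 'x' }
    S is not nullable, so stop

Collecting: FIRST(P) = { '/', 'x' }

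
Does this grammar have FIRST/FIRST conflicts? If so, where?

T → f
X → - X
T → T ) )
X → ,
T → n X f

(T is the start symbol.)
Yes. T → f / T → T ')' ')' on { 'f' }; T → T ')' ')' / T → n X f on { 'n' }

A FIRST/FIRST conflict occurs when two productions N → α and N → β for the same non-terminal have FIRST(α) ∩ FIRST(β) ≠ ∅ (with ε ∈ FIRST of a nullable right-hand side, so two nullable alternatives also conflict).

FIRST sets of the non-terminals at (or reachable through a nullable prefix from) the front of some alternative:
  FIRST(T) = { 'f', 'n' }

Productions for T:
  T → f: FIRST = { 'f' }
  T → T ) ): FIRST = { 'f', 'n' }
  T → n X f: FIRST = { 'n' }
Productions for X:
  X → - X: FIRST = { '-' }
  X → ,: FIRST = { ',' }

Conflict for T: T → f and T → T ) )
  Overlap: { 'f' }
Conflict for T: T → T ) ) and T → n X f
  Overlap: { 'n' }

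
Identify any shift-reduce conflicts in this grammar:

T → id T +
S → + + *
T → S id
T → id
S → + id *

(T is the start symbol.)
Yes — I4: [T → id .] vs [S → . + + *]

A shift-reduce conflict occurs when an LR(0) state has both:
  - a complete (reduce) item [A → α .] (dot at the end), and
  - a shift item [B → β . c γ] (dot before a terminal).

Augment with T' → T and build the canonical LR(0) collection (I0 = CLOSURE({[T' → . T]}), then GOTO on every symbol after a dot until no new states appear). It has 12 states:
  I0: { [S → . + + *], [S → . + id *], [T → . S id], [T → . id T +], [T → . id], [T' → . T] }  — shift
  I1: { [S → + . + *], [S → + . id *] }  — shift
  I2: { [T → S . id] }  — shift
  I3: { [T' → T .] }  — accept
  I4: { [S → . + + *], [S → . + id *], [T → . S id], [T → . id T +], [T → . id], [T → id . T +], [T → id .] }  — shift, reduce
  I5: { [T → id T . +] }  — shift
  I6: { [T → id T + .] }  — reduce
  I7: { [T → S id .] }  — reduce
  I8: { [S → + + . *] }  — shift
  I9: { [S → + id . *] }  — shift
  I10: { [S → + id * .] }  — reduce
  I11: { [S → + + * .] }  — reduce

I4 contains reduce item [T → id .] and shift items [S → . + + *], [S → . + id *], [T → . id], [T → . id T +] — shift-reduce conflict.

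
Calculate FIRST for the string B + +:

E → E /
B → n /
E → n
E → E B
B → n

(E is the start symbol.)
{ 'n' }

FIRST sets of the non-terminals involved (from the grammar, by fixed-point iteration):
  FIRST(B) = { 'n' }

To compute FIRST(B + +), process the symbols left to right:
Symbol B is a non-terminal. Add FIRST(B) \ {ε} = { 'n' }
B is not nullable (ε ∉ FIRST(B)), so stop here.
FIRST(B + +) = { 'n' }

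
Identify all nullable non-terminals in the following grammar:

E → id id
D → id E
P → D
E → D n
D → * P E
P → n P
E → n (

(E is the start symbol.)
There are no ε-productions, so no non-terminal can derive ε.
No non-terminals are nullable.

Answer: None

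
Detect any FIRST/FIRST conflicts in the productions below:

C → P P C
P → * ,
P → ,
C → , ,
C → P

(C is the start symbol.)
Yes. C → P P C / C → ',' ',' on { ',' }; C → P P C / C → P on { '*', ',' }; C → ',' ',' / C → P on { ',' }

FIRST sets of the non-terminals at (or reachable through a nullable prefix from) the front of some alternative:
  FIRST(P) = { '*', ',' }

Productions for C:
  C → P P C: FIRST = { '*', ',' }
  C → , ,: FIRST = { ',' }
  C → P: FIRST = { '*', ',' }
Productions for P:
  P → * ,: FIRST = { '*' }
  P → ,: FIRST = { ',' }

Conflict for C: C → P P C and C → , ,
  Overlap: { ',' }
Conflict for C: C → P P C and C → P
  Overlap: { '*', ',' }
Conflict for C: C → , , and C → P
  Overlap: { ',' }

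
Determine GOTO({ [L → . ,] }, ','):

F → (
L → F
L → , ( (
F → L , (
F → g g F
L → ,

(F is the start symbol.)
{ [L → , .] }

GOTO(I, ',') = CLOSURE({ [A → αX.β] : [A → α.Xβ] ∈ I, X = ',' })

Items with dot before ',', with the dot advanced:
  [L → . ,] → [L → , .]
Closure adds nothing (no advanced item has the dot before a non-terminal).

GOTO = { [L → , .] }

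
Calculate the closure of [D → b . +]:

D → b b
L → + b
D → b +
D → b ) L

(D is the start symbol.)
To compute CLOSURE, for each item [A → α.Bβ] where B is a non-terminal, add [B → .γ] for all productions B → γ; repeat for the newly added items until nothing changes.

Start with: [D → b . +]
The dot precedes the terminal '+', so nothing is added.

CLOSURE = { [D → b . +] }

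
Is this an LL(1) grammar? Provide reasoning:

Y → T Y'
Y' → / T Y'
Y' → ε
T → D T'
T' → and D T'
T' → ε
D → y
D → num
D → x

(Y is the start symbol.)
A grammar is LL(1) if for each non-terminal N with multiple productions, the predict sets of those productions are pairwise disjoint, where PREDICT(N → α) = (FIRST(α) \ {ε}) ∪ (FOLLOW(N) if α ⇒* ε).

Relevant sets:
  FOLLOW(Y') = { $ }
  FOLLOW(T') = { $, '/' }

For Y':
  PREDICT(Y' → '/' T Y') = { '/' }
  PREDICT(Y' → ε) = { $ }
For T':
  PREDICT(T' → and D T') = { 'and' }
  PREDICT(T' → ε) = { $, '/' }
For D:
  PREDICT(D → y) = { 'y' }
  PREDICT(D → num) = { 'num' }
  PREDICT(D → x) = { 'x' }
Y, T have a single production, so nothing to check there.

All predict sets are disjoint. The grammar IS LL(1).

Answer: Yes, the grammar is LL(1).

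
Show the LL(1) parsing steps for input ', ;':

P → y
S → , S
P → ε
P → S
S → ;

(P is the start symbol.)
LL(1) parsing maintains a stack (initially the start symbol over $) and the input. At each step: if the stack top is a terminal, match it against the current input token; if it is a non-terminal N, replace it with the RHS of M[N, lookahead] (the unique production whose predict set contains the lookahead).

Stack is shown with the top on the left.

Stack  Input  Action
--------------------
P $    , ; $  output P → S
S $    , ; $  output S → , S
, S $  , ; $  match ','
S $    ; $    output S → ;
; $    ; $    match ';'
$      $      accept

The string is accepted.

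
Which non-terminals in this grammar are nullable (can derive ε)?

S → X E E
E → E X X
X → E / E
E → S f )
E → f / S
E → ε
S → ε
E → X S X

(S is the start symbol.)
A non-terminal is nullable if it can derive ε (the empty string): either it has an ε-production, or it has a production whose right-hand side consists entirely of nullable non-terminals.

ε-productions: E → ε, S → ε
So E, S are immediately nullable.
No further non-terminal can be added: every production for the remaining non-terminals contains a terminal or a non-nullable non-terminal.
Nullable = { 'E', 'S' }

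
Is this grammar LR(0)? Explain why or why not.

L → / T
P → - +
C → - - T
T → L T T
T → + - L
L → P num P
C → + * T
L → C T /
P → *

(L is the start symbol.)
Augment with L' → L and build the canonical LR(0) collection (I0 = CLOSURE({[L' → . L]}), then GOTO on every symbol after a dot until no new states appear). It has 25 states:
  I0: { [C → . + * T], [C → . - - T], [L → . / T], [L → . C T /], [L → . P num P], [L' → . L], [P → . *], [P → . - +] }  — shift
  I1: { [P → * .] }  — reduce
  I2: { [C → + . * T] }  — shift
  I3: { [C → - . - T], [P → - . +] }  — shift
  I4: { [C → . + * T], [C → . - - T], [L → . / T], [L → . C T /], [L → . P num P], [L → / . T], [P → . *], [P → . - +], [T → . + - L], [T → . L T T] }  — shift
  I5: { [C → . + * T], [C → . - - T], [L → . / T], [L → . C T /], [L → . P num P], [L → C . T /], [P → . *], [P → . - +], [T → . + - L], [T → . L T T] }  — shift
  I6: { [L' → L .] }  — accept
  I7: { [L → P . num P] }  — shift
  I8: { [L → P num . P], [P → . *], [P → . - +] }  — shift
  I9: { [P → - . +] }  — shift
  I10: { [L → P num P .] }  — reduce
  I11: { [P → - + .] }  — reduce
  I12: { [C → + . * T], [T → + . - L] }  — shift
  I13: { [C → . + * T], [C → . - - T], [L → . / T], [L → . C T /], [L → . P num P], [P → . *], [P → . - +], [T → . + - L], [T → . L T T], [T → L . T T] }  — shift
  I14: { [L → C T . /] }  — shift
  I15: { [L → C T / .] }  — reduce
  I16: { [C → . + * T], [C → . - - T], [L → . / T], [L → . C T /], [L → . P num P], [P → . *], [P → . - +], [T → . + - L], [T → . L T T], [T → L T . T] }  — shift
  I17: { [T → L T T .] }  — reduce
  I18: { [C → + * . T], [C → . + * T], [C → . - - T], [L → . / T], [L → . C T /], [L → . P num P], [P → . *], [P → . - +], [T → . + - L], [T → . L T T] }  — shift
  I19: { [C → . + * T], [C → . - - T], [L → . / T], [L → . C T /], [L → . P num P], [P → . *], [P → . - +], [T → + - . L] }  — shift
  I20: { [T → + - L .] }  — reduce
  I21: { [C → + * T .] }  — reduce
  I22: { [L → / T .] }  — reduce
  I23: { [C → - - . T], [C → . + * T], [C → . - - T], [L → . / T], [L → . C T /], [L → . P num P], [P → . *], [P → . - +], [T → . + - L], [T → . L T T] }  — shift
  I24: { [C → - - T .] }  — reduce

Every state is either a pure shift/goto state or contains exactly one complete item and nothing to shift — no conflicts. The grammar is LR(0).

Answer: Yes, the grammar is LR(0)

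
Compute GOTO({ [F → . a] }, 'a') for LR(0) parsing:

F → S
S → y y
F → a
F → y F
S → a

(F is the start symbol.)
GOTO(I, 'a') = CLOSURE({ [A → αX.β] : [A → α.Xβ] ∈ I, X = 'a' })

Items with dot before 'a', with the dot advanced:
  [F → . a] → [F → a .]
Closure adds nothing (no advanced item has the dot before a non-terminal).

GOTO = { [F → a .] }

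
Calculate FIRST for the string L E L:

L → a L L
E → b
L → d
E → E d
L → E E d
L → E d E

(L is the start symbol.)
{ 'a', 'b', 'd' }

FIRST sets of the non-terminals involved (from the grammar, by fixed-point iteration):
  FIRST(L) = { 'a', 'b', 'd' }

To compute FIRST(L E L), process the symbols left to right:
Symbol L is a non-terminal. Add FIRST(L) \ {ε} = { 'a', 'b', 'd' }
L is not nullable (ε ∉ FIRST(L)), so stop here.
FIRST(L E L) = { 'a', 'b', 'd' }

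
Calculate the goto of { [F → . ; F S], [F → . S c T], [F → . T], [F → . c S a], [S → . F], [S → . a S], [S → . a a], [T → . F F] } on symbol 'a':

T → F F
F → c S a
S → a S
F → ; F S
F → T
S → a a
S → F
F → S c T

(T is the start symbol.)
GOTO(I, 'a') = CLOSURE({ [A → αX.β] : [A → α.Xβ] ∈ I, X = 'a' })

Items with dot before 'a', with the dot advanced:
  [S → . a S] → [S → a . S]
  [S → . a a] → [S → a . a]
Closure of the advanced items:
  [S → a . S] has the dot before S: add [S → . a S], [S → . a a], [S → . F]
  [S → . F] has the dot before F: add [F → . c S a], [F → . ; F S], [F → . T], [F → . S c T]
  [F → . T] has the dot before T: add [T → . F F]

GOTO = { [F → . ; F S], [F → . S c T], [F → . T], [F → . c S a], [S → . F], [S → . a S], [S → . a a], [S → a . S], [S → a . a], [T → . F F] }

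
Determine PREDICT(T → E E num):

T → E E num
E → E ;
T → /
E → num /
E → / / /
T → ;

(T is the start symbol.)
PREDICT(T → E E num) = (FIRST(RHS) \ {ε}) ∪ (FOLLOW(T) if ε ∈ FIRST(RHS), i.e. RHS ⇒* ε)
FIRST(E) = { '/', 'num' }
FIRST(E E num) = { '/', 'num' }
ε ∉ FIRST(E E num), so FOLLOW(T) is not added.
PREDICT(T → E E num) = { '/', 'num' }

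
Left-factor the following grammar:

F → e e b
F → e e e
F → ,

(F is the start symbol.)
Left-factoring transforms A → αβ₁ | αβ₂ into A → αA' and A' → β₁ | β₂
(α is the longest common prefix among the alternatives). Repeat until
no nonterminal has two alternatives with a common prefix.

Round 1: F has alternatives sharing prefix 'e e'. Introduce F': F → e e F'
  Add: F' → b
  Add: F' → e

No remaining common prefixes — done.

Resulting grammar:
F → e e F'
F' → b
F' → e
F → ,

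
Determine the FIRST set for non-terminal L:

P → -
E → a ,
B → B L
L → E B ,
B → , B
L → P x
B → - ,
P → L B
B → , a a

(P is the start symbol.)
FIRST sets of the other non-terminals involved (by the same procedure, iterated to a fixed point):
  FIRST(E) = { 'a' }
  FIRST(P) = { '-', 'a' }

From L → E B ,:
  - E is a non-terminal: add FIRST(E) \ {ε} = { 'a' }
    E is not nullable, so stop
From L → P x:
  - P is a non-terminal: add FIRST(P) \ {ε} = { '-', 'a' }
    P is not nullable, so stop

Collecting: FIRST(L) = { '-', 'a' }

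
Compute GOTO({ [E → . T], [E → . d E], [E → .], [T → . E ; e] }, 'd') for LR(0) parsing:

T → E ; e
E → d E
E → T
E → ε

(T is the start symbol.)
{ [E → . T], [E → . d E], [E → .], [E → d . E], [T → . E ; e] }

GOTO(I, 'd') = CLOSURE({ [A → αX.β] : [A → α.Xβ] ∈ I, X = 'd' })

Items with dot before 'd', with the dot advanced:
  [E → . d E] → [E → d . E]
Closure of the advanced items:
  [E → d . E] has the dot before E: add [E → . d E], [E → . T], [E → .]
  [E → . T] has the dot before T: add [T → . E ; e]

GOTO = { [E → . T], [E → . d E], [E → .], [E → d . E], [T → . E ; e] }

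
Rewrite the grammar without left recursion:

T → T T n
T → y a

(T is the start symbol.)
T is directly left-recursive. The standard transformation for
  A → A α₁ | ... | A α_m | β₁ | ... | β_n
is
  A  → β₁ A' | ... | β_n A'
  A' → α₁ A' | ... | α_m A' | ε

T → y a becomes T → y a T'
T → T T n becomes T' → T n T'
Add T' → ε

Resulting grammar:
T → y a T'
T' → T n T'
T' → ε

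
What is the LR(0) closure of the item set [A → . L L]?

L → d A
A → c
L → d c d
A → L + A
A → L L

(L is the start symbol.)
Start with: [A → . L L]
  [A → . L L] has the dot before L: add [L → . d A], [L → . d c d]
No further items can be added.

CLOSURE = { [A → . L L], [L → . d A], [L → . d c d] }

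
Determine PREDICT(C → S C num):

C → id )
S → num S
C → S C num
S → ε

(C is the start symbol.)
{ 'id', 'num' }

PREDICT(C → S C num) = (FIRST(RHS) \ {ε}) ∪ (FOLLOW(C) if ε ∈ FIRST(RHS), i.e. RHS ⇒* ε)
FIRST(S) = { 'num', ε }
FIRST(C) = { 'id', 'num' }
FIRST(S C num) = { 'id', 'num' }
ε ∉ FIRST(S C num), so FOLLOW(C) is not added.
PREDICT(C → S C num) = { 'id', 'num' }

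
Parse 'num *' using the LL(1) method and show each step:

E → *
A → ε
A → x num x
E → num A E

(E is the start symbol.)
LL(1) parsing maintains a stack (initially the start symbol over $) and the input. At each step: if the stack top is a terminal, match it against the current input token; if it is a non-terminal N, replace it with the RHS of M[N, lookahead] (the unique production whose predict set contains the lookahead).

Stack is shown with the top on the left.

Stack      Input    Action
--------------------------
E $        num * $  output E → num A E
num A E $  num * $  match 'num'
A E $      * $      output A → ε
E $        * $      output E → *
* $        * $      match '*'
$          $        accept

The string is accepted.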